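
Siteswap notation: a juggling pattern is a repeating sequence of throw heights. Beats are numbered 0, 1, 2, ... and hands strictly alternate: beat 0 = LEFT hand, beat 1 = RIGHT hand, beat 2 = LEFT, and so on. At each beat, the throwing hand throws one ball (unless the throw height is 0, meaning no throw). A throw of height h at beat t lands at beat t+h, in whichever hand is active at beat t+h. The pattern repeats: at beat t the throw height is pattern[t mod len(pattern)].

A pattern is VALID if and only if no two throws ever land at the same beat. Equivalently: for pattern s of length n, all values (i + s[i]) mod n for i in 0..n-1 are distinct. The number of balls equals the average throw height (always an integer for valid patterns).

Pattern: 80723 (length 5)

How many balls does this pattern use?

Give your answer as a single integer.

Pattern = [8, 0, 7, 2, 3], length n = 5
  position 0: throw height = 8, running sum = 8
  position 1: throw height = 0, running sum = 8
  position 2: throw height = 7, running sum = 15
  position 3: throw height = 2, running sum = 17
  position 4: throw height = 3, running sum = 20
Total sum = 20; balls = sum / n = 20 / 5 = 4

Answer: 4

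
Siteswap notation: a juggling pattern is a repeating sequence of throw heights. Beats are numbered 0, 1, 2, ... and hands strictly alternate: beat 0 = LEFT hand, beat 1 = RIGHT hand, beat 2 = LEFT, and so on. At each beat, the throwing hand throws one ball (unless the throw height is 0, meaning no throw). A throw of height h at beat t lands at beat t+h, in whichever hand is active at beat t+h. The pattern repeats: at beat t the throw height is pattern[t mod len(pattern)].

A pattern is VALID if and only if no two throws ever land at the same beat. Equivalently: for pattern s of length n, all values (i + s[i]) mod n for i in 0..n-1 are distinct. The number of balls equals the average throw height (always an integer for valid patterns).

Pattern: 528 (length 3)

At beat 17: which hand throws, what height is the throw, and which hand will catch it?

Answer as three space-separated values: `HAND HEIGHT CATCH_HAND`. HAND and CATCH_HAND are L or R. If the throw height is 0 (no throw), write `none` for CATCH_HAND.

Answer: R 8 R

Derivation:
Beat 17: 17 mod 2 = 1, so hand = R
Throw height = pattern[17 mod 3] = pattern[2] = 8
Lands at beat 17+8=25, 25 mod 2 = 1, so catch hand = R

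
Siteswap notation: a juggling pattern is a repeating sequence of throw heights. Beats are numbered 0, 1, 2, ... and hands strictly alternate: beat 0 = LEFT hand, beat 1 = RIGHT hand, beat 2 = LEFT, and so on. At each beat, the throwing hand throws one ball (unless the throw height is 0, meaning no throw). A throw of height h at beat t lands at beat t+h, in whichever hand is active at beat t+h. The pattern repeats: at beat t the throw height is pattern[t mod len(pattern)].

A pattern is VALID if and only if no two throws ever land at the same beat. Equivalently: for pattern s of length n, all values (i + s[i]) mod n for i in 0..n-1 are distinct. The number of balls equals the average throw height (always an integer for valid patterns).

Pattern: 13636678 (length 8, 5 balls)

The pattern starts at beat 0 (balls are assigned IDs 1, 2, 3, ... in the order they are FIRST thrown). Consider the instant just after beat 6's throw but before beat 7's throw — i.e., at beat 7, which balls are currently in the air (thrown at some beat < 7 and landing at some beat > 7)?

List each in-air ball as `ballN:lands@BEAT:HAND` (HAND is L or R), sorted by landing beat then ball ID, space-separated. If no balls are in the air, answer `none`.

Beat 0 (L): throw ball1 h=1 -> lands@1:R; in-air after throw: [b1@1:R]
Beat 1 (R): throw ball1 h=3 -> lands@4:L; in-air after throw: [b1@4:L]
Beat 2 (L): throw ball2 h=6 -> lands@8:L; in-air after throw: [b1@4:L b2@8:L]
Beat 3 (R): throw ball3 h=3 -> lands@6:L; in-air after throw: [b1@4:L b3@6:L b2@8:L]
Beat 4 (L): throw ball1 h=6 -> lands@10:L; in-air after throw: [b3@6:L b2@8:L b1@10:L]
Beat 5 (R): throw ball4 h=6 -> lands@11:R; in-air after throw: [b3@6:L b2@8:L b1@10:L b4@11:R]
Beat 6 (L): throw ball3 h=7 -> lands@13:R; in-air after throw: [b2@8:L b1@10:L b4@11:R b3@13:R]
Beat 7 (R): throw ball5 h=8 -> lands@15:R; in-air after throw: [b2@8:L b1@10:L b4@11:R b3@13:R b5@15:R]

Answer: ball2:lands@8:L ball1:lands@10:L ball4:lands@11:R ball3:lands@13:R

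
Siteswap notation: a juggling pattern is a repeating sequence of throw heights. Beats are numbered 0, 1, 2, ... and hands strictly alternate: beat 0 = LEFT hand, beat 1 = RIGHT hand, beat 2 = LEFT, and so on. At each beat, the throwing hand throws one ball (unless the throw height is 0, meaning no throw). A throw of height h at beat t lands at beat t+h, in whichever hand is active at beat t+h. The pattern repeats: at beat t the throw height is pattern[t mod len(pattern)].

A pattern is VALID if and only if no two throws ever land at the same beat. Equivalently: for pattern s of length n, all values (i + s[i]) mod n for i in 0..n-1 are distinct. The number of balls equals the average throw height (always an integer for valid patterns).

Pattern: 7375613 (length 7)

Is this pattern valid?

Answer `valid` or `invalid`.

Answer: invalid

Derivation:
i=0: (i + s[i]) mod n = (0 + 7) mod 7 = 0
i=1: (i + s[i]) mod n = (1 + 3) mod 7 = 4
i=2: (i + s[i]) mod n = (2 + 7) mod 7 = 2
i=3: (i + s[i]) mod n = (3 + 5) mod 7 = 1
i=4: (i + s[i]) mod n = (4 + 6) mod 7 = 3
i=5: (i + s[i]) mod n = (5 + 1) mod 7 = 6
i=6: (i + s[i]) mod n = (6 + 3) mod 7 = 2
Residues: [0, 4, 2, 1, 3, 6, 2], distinct: False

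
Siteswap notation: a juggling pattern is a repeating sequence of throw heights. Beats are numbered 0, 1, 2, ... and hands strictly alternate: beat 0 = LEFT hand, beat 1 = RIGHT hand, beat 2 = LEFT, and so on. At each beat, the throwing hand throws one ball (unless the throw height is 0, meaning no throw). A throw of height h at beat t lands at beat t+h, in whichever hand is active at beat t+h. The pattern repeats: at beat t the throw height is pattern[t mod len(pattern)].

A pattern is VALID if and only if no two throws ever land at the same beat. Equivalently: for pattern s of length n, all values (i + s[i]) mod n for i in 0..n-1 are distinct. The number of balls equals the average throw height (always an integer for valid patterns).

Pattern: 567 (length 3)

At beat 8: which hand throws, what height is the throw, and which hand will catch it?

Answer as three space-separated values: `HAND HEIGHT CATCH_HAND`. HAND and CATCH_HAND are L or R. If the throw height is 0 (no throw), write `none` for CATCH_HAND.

Beat 8: 8 mod 2 = 0, so hand = L
Throw height = pattern[8 mod 3] = pattern[2] = 7
Lands at beat 8+7=15, 15 mod 2 = 1, so catch hand = R

Answer: L 7 R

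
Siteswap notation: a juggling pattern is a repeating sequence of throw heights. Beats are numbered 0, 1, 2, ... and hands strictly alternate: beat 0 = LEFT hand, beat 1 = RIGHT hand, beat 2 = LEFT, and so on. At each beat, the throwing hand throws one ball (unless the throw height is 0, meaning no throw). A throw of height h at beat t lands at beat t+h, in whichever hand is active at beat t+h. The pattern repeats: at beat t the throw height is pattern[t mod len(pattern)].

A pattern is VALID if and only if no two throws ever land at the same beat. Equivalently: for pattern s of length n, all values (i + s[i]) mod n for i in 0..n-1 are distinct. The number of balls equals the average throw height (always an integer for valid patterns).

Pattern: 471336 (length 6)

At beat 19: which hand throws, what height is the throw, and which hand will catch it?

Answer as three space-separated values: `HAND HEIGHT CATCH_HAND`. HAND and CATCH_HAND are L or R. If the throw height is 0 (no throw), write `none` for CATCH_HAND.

Beat 19: 19 mod 2 = 1, so hand = R
Throw height = pattern[19 mod 6] = pattern[1] = 7
Lands at beat 19+7=26, 26 mod 2 = 0, so catch hand = L

Answer: R 7 L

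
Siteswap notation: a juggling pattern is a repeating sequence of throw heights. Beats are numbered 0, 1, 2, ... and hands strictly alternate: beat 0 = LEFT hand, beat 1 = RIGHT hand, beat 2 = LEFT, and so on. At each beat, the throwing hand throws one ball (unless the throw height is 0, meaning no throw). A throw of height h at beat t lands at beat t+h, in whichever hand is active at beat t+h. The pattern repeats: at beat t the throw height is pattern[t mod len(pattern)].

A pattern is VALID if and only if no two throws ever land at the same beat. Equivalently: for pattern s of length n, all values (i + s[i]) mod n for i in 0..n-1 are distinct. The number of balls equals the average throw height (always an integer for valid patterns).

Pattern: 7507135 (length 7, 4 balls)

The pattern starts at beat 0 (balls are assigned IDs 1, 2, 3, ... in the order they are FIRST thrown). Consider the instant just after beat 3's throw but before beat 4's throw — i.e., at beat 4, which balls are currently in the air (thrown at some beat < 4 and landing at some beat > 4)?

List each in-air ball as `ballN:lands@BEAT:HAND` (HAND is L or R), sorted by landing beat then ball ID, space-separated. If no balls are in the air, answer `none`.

Beat 0 (L): throw ball1 h=7 -> lands@7:R; in-air after throw: [b1@7:R]
Beat 1 (R): throw ball2 h=5 -> lands@6:L; in-air after throw: [b2@6:L b1@7:R]
Beat 3 (R): throw ball3 h=7 -> lands@10:L; in-air after throw: [b2@6:L b1@7:R b3@10:L]
Beat 4 (L): throw ball4 h=1 -> lands@5:R; in-air after throw: [b4@5:R b2@6:L b1@7:R b3@10:L]

Answer: ball2:lands@6:L ball1:lands@7:R ball3:lands@10:L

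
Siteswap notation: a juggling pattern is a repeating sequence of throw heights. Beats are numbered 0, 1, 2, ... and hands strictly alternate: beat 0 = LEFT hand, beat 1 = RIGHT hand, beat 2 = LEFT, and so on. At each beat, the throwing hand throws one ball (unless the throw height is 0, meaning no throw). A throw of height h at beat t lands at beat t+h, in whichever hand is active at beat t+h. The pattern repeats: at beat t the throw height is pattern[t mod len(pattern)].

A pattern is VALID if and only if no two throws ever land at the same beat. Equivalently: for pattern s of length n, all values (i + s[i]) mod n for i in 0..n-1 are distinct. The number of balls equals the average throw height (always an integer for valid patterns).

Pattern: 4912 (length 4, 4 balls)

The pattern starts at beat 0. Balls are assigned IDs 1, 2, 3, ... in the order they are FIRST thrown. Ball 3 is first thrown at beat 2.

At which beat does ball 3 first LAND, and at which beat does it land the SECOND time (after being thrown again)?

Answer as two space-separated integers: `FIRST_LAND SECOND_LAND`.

Beat 0 (L): throw ball1 h=4 -> lands@4:L; in-air after throw: [b1@4:L]
Beat 1 (R): throw ball2 h=9 -> lands@10:L; in-air after throw: [b1@4:L b2@10:L]
Beat 2 (L): throw ball3 h=1 -> lands@3:R; in-air after throw: [b3@3:R b1@4:L b2@10:L]
Beat 3 (R): throw ball3 h=2 -> lands@5:R; in-air after throw: [b1@4:L b3@5:R b2@10:L]
Beat 4 (L): throw ball1 h=4 -> lands@8:L; in-air after throw: [b3@5:R b1@8:L b2@10:L]
Beat 5 (R): throw ball3 h=9 -> lands@14:L; in-air after throw: [b1@8:L b2@10:L b3@14:L]
Ball 3: thrown@2 h=1 -> first land @3; rethrown@3 h=2 -> second land @5

Answer: 3 5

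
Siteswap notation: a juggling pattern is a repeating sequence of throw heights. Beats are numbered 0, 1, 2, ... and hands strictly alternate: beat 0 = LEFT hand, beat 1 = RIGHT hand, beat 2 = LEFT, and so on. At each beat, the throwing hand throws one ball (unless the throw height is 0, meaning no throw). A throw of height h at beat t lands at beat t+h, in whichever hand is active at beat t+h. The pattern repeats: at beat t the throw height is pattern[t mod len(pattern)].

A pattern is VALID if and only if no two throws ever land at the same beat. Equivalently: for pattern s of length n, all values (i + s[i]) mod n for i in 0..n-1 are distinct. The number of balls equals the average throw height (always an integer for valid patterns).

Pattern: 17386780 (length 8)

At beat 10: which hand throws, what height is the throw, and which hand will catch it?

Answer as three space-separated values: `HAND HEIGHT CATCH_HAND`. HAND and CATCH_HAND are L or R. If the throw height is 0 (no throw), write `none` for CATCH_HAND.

Answer: L 3 R

Derivation:
Beat 10: 10 mod 2 = 0, so hand = L
Throw height = pattern[10 mod 8] = pattern[2] = 3
Lands at beat 10+3=13, 13 mod 2 = 1, so catch hand = R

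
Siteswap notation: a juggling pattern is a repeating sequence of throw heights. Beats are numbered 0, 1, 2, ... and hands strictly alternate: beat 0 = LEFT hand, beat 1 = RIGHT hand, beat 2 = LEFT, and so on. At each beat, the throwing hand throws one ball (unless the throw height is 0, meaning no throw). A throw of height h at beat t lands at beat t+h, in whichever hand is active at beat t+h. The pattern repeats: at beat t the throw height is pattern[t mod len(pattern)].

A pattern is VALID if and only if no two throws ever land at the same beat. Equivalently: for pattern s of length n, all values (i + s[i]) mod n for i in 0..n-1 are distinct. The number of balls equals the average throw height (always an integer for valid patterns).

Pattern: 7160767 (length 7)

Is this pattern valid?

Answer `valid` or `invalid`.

Answer: invalid

Derivation:
i=0: (i + s[i]) mod n = (0 + 7) mod 7 = 0
i=1: (i + s[i]) mod n = (1 + 1) mod 7 = 2
i=2: (i + s[i]) mod n = (2 + 6) mod 7 = 1
i=3: (i + s[i]) mod n = (3 + 0) mod 7 = 3
i=4: (i + s[i]) mod n = (4 + 7) mod 7 = 4
i=5: (i + s[i]) mod n = (5 + 6) mod 7 = 4
i=6: (i + s[i]) mod n = (6 + 7) mod 7 = 6
Residues: [0, 2, 1, 3, 4, 4, 6], distinct: False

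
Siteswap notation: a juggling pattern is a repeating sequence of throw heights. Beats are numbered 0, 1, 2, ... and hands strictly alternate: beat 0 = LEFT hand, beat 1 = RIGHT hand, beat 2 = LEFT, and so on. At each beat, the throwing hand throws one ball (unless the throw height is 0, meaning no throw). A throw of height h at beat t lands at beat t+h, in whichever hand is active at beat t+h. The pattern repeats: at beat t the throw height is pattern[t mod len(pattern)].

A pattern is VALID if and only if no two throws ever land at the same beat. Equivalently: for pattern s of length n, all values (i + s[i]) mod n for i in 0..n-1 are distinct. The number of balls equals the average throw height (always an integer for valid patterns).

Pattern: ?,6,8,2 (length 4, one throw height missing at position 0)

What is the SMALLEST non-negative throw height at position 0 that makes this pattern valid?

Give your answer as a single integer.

Answer: 0

Derivation:
i=0: s[i]=? (unknown)
i=1: (1 + 6) mod 4 = 3
i=2: (2 + 8) mod 4 = 2
i=3: (3 + 2) mod 4 = 1
Known residues: [1, 2, 3]; need a permutation of 0..3, so missing residue r = 0
Need (0 + s) mod 4 = 0; smallest s = (0 - 0) mod 4 = 0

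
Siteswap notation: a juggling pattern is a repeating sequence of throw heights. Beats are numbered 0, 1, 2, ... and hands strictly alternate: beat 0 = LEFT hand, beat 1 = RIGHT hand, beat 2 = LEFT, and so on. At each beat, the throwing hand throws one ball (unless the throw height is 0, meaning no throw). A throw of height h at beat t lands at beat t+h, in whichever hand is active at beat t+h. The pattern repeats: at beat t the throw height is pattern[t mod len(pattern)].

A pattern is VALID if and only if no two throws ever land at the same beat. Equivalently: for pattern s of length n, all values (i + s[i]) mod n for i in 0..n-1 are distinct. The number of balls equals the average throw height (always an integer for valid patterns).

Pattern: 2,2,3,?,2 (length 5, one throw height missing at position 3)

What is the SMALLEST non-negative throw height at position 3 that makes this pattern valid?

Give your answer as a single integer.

Answer: 1

Derivation:
i=0: (0 + 2) mod 5 = 2
i=1: (1 + 2) mod 5 = 3
i=2: (2 + 3) mod 5 = 0
i=3: s[i]=? (unknown)
i=4: (4 + 2) mod 5 = 1
Known residues: [0, 1, 2, 3]; need a permutation of 0..4, so missing residue r = 4
Need (3 + s) mod 5 = 4; smallest s = (4 - 3) mod 5 = 1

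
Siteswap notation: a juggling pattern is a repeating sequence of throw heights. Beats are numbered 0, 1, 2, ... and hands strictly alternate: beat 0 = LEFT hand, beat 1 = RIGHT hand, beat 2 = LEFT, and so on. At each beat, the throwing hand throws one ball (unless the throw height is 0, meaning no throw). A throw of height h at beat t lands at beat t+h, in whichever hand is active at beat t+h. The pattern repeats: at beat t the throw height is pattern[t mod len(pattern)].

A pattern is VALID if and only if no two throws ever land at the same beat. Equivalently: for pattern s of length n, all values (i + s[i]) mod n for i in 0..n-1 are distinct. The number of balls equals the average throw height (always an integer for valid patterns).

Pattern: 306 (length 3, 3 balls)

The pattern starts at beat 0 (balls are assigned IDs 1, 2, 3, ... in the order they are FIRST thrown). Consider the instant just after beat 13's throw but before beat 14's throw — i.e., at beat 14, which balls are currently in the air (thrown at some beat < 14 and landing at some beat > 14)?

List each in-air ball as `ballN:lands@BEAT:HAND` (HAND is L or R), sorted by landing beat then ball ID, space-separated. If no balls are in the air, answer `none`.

Answer: ball1:lands@15:R ball3:lands@17:R

Derivation:
Beat 0 (L): throw ball1 h=3 -> lands@3:R; in-air after throw: [b1@3:R]
Beat 2 (L): throw ball2 h=6 -> lands@8:L; in-air after throw: [b1@3:R b2@8:L]
Beat 3 (R): throw ball1 h=3 -> lands@6:L; in-air after throw: [b1@6:L b2@8:L]
Beat 5 (R): throw ball3 h=6 -> lands@11:R; in-air after throw: [b1@6:L b2@8:L b3@11:R]
Beat 6 (L): throw ball1 h=3 -> lands@9:R; in-air after throw: [b2@8:L b1@9:R b3@11:R]
Beat 8 (L): throw ball2 h=6 -> lands@14:L; in-air after throw: [b1@9:R b3@11:R b2@14:L]
Beat 9 (R): throw ball1 h=3 -> lands@12:L; in-air after throw: [b3@11:R b1@12:L b2@14:L]
Beat 11 (R): throw ball3 h=6 -> lands@17:R; in-air after throw: [b1@12:L b2@14:L b3@17:R]
Beat 12 (L): throw ball1 h=3 -> lands@15:R; in-air after throw: [b2@14:L b1@15:R b3@17:R]
Beat 14 (L): throw ball2 h=6 -> lands@20:L; in-air after throw: [b1@15:R b3@17:R b2@20:L]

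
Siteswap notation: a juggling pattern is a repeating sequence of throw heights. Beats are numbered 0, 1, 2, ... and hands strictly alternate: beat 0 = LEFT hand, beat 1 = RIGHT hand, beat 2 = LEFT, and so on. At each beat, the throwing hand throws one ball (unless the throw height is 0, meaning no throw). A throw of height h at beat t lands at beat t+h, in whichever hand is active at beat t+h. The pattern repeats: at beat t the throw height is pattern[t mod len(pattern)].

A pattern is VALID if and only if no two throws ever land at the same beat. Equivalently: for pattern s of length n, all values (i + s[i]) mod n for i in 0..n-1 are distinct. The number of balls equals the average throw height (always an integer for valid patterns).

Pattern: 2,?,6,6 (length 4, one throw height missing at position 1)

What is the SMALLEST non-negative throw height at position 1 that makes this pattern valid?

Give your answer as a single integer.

i=0: (0 + 2) mod 4 = 2
i=1: s[i]=? (unknown)
i=2: (2 + 6) mod 4 = 0
i=3: (3 + 6) mod 4 = 1
Known residues: [0, 1, 2]; need a permutation of 0..3, so missing residue r = 3
Need (1 + s) mod 4 = 3; smallest s = (3 - 1) mod 4 = 2

Answer: 2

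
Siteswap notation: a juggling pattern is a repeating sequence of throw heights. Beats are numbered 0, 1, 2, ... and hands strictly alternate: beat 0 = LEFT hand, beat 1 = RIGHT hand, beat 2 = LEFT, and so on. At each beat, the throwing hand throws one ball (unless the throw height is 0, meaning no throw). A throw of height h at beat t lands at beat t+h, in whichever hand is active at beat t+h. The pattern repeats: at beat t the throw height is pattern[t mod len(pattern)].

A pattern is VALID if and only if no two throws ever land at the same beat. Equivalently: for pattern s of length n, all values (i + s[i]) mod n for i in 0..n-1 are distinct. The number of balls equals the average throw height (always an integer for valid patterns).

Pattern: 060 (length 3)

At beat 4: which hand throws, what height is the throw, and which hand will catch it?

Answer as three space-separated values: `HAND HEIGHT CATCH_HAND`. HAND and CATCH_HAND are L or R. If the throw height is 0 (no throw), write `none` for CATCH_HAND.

Answer: L 6 L

Derivation:
Beat 4: 4 mod 2 = 0, so hand = L
Throw height = pattern[4 mod 3] = pattern[1] = 6
Lands at beat 4+6=10, 10 mod 2 = 0, so catch hand = L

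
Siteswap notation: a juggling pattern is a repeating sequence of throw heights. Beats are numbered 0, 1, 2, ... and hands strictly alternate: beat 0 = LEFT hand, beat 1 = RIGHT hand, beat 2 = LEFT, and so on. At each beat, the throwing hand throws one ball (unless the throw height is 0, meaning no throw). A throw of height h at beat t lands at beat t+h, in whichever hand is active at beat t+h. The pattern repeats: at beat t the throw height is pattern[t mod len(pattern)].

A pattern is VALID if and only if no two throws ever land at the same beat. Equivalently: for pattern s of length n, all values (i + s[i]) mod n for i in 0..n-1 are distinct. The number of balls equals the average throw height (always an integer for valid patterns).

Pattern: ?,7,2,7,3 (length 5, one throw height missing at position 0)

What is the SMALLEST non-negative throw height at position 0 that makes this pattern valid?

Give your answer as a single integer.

i=0: s[i]=? (unknown)
i=1: (1 + 7) mod 5 = 3
i=2: (2 + 2) mod 5 = 4
i=3: (3 + 7) mod 5 = 0
i=4: (4 + 3) mod 5 = 2
Known residues: [0, 2, 3, 4]; need a permutation of 0..4, so missing residue r = 1
Need (0 + s) mod 5 = 1; smallest s = (1 - 0) mod 5 = 1

Answer: 1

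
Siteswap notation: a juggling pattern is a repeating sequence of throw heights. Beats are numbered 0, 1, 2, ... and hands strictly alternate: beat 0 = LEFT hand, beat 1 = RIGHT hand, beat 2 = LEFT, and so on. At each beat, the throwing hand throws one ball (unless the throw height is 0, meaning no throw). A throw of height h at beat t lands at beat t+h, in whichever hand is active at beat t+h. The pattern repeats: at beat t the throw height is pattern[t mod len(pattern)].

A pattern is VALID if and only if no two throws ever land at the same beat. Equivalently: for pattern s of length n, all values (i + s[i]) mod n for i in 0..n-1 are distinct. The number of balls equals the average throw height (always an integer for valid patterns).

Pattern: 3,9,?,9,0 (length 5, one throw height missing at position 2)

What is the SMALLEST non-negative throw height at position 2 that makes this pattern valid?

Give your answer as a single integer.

i=0: (0 + 3) mod 5 = 3
i=1: (1 + 9) mod 5 = 0
i=2: s[i]=? (unknown)
i=3: (3 + 9) mod 5 = 2
i=4: (4 + 0) mod 5 = 4
Known residues: [0, 2, 3, 4]; need a permutation of 0..4, so missing residue r = 1
Need (2 + s) mod 5 = 1; smallest s = (1 - 2) mod 5 = 4

Answer: 4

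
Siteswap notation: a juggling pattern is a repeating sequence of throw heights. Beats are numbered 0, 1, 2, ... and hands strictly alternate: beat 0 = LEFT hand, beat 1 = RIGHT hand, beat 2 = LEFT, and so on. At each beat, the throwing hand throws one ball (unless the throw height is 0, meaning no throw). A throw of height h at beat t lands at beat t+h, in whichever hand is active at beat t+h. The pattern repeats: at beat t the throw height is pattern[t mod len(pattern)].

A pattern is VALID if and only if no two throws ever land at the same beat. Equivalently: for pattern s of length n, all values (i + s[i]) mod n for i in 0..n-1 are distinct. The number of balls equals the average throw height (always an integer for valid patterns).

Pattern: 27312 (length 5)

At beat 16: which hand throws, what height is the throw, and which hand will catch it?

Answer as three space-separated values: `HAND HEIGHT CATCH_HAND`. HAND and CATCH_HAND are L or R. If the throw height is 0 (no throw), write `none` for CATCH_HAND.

Beat 16: 16 mod 2 = 0, so hand = L
Throw height = pattern[16 mod 5] = pattern[1] = 7
Lands at beat 16+7=23, 23 mod 2 = 1, so catch hand = R

Answer: L 7 R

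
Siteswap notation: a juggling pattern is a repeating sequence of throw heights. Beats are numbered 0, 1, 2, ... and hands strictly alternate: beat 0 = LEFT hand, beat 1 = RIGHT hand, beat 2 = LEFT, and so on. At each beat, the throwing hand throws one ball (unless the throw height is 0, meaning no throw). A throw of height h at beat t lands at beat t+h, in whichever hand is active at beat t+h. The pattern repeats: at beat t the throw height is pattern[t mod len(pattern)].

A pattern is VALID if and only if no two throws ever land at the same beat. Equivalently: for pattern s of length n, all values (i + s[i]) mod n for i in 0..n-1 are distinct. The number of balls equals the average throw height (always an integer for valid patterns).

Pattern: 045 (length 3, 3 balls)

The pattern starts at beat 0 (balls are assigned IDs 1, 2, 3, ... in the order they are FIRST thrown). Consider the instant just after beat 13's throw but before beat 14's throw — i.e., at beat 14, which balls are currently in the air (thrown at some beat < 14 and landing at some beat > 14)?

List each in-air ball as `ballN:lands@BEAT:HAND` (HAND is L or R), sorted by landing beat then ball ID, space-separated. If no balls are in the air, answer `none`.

Answer: ball2:lands@16:L ball3:lands@17:R

Derivation:
Beat 1 (R): throw ball1 h=4 -> lands@5:R; in-air after throw: [b1@5:R]
Beat 2 (L): throw ball2 h=5 -> lands@7:R; in-air after throw: [b1@5:R b2@7:R]
Beat 4 (L): throw ball3 h=4 -> lands@8:L; in-air after throw: [b1@5:R b2@7:R b3@8:L]
Beat 5 (R): throw ball1 h=5 -> lands@10:L; in-air after throw: [b2@7:R b3@8:L b1@10:L]
Beat 7 (R): throw ball2 h=4 -> lands@11:R; in-air after throw: [b3@8:L b1@10:L b2@11:R]
Beat 8 (L): throw ball3 h=5 -> lands@13:R; in-air after throw: [b1@10:L b2@11:R b3@13:R]
Beat 10 (L): throw ball1 h=4 -> lands@14:L; in-air after throw: [b2@11:R b3@13:R b1@14:L]
Beat 11 (R): throw ball2 h=5 -> lands@16:L; in-air after throw: [b3@13:R b1@14:L b2@16:L]
Beat 13 (R): throw ball3 h=4 -> lands@17:R; in-air after throw: [b1@14:L b2@16:L b3@17:R]
Beat 14 (L): throw ball1 h=5 -> lands@19:R; in-air after throw: [b2@16:L b3@17:R b1@19:R]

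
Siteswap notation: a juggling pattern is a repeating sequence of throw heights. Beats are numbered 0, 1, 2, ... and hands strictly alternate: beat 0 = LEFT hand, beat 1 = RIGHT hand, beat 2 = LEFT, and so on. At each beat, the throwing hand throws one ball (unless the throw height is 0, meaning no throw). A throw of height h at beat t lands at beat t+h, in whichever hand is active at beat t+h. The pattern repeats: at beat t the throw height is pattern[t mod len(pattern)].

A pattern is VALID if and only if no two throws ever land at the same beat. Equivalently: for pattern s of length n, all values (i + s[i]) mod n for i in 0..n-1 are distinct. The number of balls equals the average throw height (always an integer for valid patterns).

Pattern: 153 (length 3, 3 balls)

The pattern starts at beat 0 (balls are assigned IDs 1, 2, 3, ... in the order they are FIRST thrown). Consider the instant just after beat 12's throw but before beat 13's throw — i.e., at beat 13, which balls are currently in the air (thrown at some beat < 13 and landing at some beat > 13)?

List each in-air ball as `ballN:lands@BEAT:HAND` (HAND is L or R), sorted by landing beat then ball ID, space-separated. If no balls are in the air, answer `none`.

Answer: ball2:lands@14:L ball3:lands@15:R

Derivation:
Beat 0 (L): throw ball1 h=1 -> lands@1:R; in-air after throw: [b1@1:R]
Beat 1 (R): throw ball1 h=5 -> lands@6:L; in-air after throw: [b1@6:L]
Beat 2 (L): throw ball2 h=3 -> lands@5:R; in-air after throw: [b2@5:R b1@6:L]
Beat 3 (R): throw ball3 h=1 -> lands@4:L; in-air after throw: [b3@4:L b2@5:R b1@6:L]
Beat 4 (L): throw ball3 h=5 -> lands@9:R; in-air after throw: [b2@5:R b1@6:L b3@9:R]
Beat 5 (R): throw ball2 h=3 -> lands@8:L; in-air after throw: [b1@6:L b2@8:L b3@9:R]
Beat 6 (L): throw ball1 h=1 -> lands@7:R; in-air after throw: [b1@7:R b2@8:L b3@9:R]
Beat 7 (R): throw ball1 h=5 -> lands@12:L; in-air after throw: [b2@8:L b3@9:R b1@12:L]
Beat 8 (L): throw ball2 h=3 -> lands@11:R; in-air after throw: [b3@9:R b2@11:R b1@12:L]
Beat 9 (R): throw ball3 h=1 -> lands@10:L; in-air after throw: [b3@10:L b2@11:R b1@12:L]
Beat 10 (L): throw ball3 h=5 -> lands@15:R; in-air after throw: [b2@11:R b1@12:L b3@15:R]
Beat 11 (R): throw ball2 h=3 -> lands@14:L; in-air after throw: [b1@12:L b2@14:L b3@15:R]
Beat 12 (L): throw ball1 h=1 -> lands@13:R; in-air after throw: [b1@13:R b2@14:L b3@15:R]
Beat 13 (R): throw ball1 h=5 -> lands@18:L; in-air after throw: [b2@14:L b3@15:R b1@18:L]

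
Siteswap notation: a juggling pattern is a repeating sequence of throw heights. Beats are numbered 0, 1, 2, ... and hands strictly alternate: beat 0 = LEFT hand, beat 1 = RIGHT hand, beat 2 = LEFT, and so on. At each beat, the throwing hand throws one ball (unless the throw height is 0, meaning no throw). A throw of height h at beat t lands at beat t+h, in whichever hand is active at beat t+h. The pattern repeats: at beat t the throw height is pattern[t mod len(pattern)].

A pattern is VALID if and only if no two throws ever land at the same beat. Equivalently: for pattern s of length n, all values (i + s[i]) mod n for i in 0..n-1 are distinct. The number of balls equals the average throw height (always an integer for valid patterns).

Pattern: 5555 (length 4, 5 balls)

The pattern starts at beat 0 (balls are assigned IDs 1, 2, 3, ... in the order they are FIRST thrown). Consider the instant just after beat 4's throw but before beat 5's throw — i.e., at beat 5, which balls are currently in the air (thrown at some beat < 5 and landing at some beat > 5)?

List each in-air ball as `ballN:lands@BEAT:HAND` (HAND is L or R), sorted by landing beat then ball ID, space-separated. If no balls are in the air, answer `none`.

Answer: ball2:lands@6:L ball3:lands@7:R ball4:lands@8:L ball5:lands@9:R

Derivation:
Beat 0 (L): throw ball1 h=5 -> lands@5:R; in-air after throw: [b1@5:R]
Beat 1 (R): throw ball2 h=5 -> lands@6:L; in-air after throw: [b1@5:R b2@6:L]
Beat 2 (L): throw ball3 h=5 -> lands@7:R; in-air after throw: [b1@5:R b2@6:L b3@7:R]
Beat 3 (R): throw ball4 h=5 -> lands@8:L; in-air after throw: [b1@5:R b2@6:L b3@7:R b4@8:L]
Beat 4 (L): throw ball5 h=5 -> lands@9:R; in-air after throw: [b1@5:R b2@6:L b3@7:R b4@8:L b5@9:R]
Beat 5 (R): throw ball1 h=5 -> lands@10:L; in-air after throw: [b2@6:L b3@7:R b4@8:L b5@9:R b1@10:L]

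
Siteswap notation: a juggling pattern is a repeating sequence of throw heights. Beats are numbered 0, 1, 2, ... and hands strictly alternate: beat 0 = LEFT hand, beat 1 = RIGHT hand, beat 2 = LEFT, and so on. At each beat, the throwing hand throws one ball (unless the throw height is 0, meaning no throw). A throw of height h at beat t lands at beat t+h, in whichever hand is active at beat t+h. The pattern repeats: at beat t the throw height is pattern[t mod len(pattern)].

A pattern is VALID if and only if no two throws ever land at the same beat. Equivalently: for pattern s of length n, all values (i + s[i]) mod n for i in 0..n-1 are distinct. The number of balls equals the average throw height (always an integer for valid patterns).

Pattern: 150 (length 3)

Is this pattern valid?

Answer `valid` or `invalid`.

Answer: valid

Derivation:
i=0: (i + s[i]) mod n = (0 + 1) mod 3 = 1
i=1: (i + s[i]) mod n = (1 + 5) mod 3 = 0
i=2: (i + s[i]) mod n = (2 + 0) mod 3 = 2
Residues: [1, 0, 2], distinct: True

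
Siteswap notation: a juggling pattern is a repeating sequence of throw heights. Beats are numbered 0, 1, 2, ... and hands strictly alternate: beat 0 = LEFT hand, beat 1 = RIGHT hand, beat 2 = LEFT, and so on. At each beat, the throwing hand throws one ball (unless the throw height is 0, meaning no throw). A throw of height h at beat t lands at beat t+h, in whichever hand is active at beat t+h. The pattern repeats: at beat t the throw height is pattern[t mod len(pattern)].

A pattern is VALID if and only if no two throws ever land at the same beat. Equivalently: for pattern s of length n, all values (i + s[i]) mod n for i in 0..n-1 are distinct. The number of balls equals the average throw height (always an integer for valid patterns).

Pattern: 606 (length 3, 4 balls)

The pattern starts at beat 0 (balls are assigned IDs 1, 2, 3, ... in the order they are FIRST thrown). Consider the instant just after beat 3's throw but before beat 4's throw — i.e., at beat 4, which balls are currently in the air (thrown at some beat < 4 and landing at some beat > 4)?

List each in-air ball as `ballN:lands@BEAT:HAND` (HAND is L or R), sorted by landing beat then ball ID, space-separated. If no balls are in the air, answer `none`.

Answer: ball1:lands@6:L ball2:lands@8:L ball3:lands@9:R

Derivation:
Beat 0 (L): throw ball1 h=6 -> lands@6:L; in-air after throw: [b1@6:L]
Beat 2 (L): throw ball2 h=6 -> lands@8:L; in-air after throw: [b1@6:L b2@8:L]
Beat 3 (R): throw ball3 h=6 -> lands@9:R; in-air after throw: [b1@6:L b2@8:L b3@9:R]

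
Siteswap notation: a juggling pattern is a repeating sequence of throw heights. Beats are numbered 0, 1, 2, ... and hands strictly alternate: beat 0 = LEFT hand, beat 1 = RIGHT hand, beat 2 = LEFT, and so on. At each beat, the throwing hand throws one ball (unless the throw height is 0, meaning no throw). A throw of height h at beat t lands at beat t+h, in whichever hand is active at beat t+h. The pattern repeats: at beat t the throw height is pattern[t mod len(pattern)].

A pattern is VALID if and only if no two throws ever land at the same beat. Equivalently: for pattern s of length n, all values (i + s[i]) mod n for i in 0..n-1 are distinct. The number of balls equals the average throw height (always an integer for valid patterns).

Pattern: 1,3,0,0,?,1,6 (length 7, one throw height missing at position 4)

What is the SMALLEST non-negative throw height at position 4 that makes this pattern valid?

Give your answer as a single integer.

i=0: (0 + 1) mod 7 = 1
i=1: (1 + 3) mod 7 = 4
i=2: (2 + 0) mod 7 = 2
i=3: (3 + 0) mod 7 = 3
i=4: s[i]=? (unknown)
i=5: (5 + 1) mod 7 = 6
i=6: (6 + 6) mod 7 = 5
Known residues: [1, 2, 3, 4, 5, 6]; need a permutation of 0..6, so missing residue r = 0
Need (4 + s) mod 7 = 0; smallest s = (0 - 4) mod 7 = 3

Answer: 3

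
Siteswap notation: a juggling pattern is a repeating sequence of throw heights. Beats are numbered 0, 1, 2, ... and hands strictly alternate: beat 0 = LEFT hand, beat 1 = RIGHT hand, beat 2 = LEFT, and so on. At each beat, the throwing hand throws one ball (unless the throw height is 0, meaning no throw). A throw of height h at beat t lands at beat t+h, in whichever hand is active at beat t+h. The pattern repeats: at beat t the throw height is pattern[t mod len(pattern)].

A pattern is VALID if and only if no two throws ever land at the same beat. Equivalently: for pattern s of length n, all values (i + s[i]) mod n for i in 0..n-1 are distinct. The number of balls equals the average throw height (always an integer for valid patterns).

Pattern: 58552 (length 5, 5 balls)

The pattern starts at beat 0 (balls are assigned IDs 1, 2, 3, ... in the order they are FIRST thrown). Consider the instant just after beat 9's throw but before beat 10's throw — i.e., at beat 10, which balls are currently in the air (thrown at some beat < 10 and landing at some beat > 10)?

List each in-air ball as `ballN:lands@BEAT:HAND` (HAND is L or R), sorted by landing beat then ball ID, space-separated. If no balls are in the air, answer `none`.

Answer: ball2:lands@11:R ball3:lands@12:L ball4:lands@13:R ball5:lands@14:L

Derivation:
Beat 0 (L): throw ball1 h=5 -> lands@5:R; in-air after throw: [b1@5:R]
Beat 1 (R): throw ball2 h=8 -> lands@9:R; in-air after throw: [b1@5:R b2@9:R]
Beat 2 (L): throw ball3 h=5 -> lands@7:R; in-air after throw: [b1@5:R b3@7:R b2@9:R]
Beat 3 (R): throw ball4 h=5 -> lands@8:L; in-air after throw: [b1@5:R b3@7:R b4@8:L b2@9:R]
Beat 4 (L): throw ball5 h=2 -> lands@6:L; in-air after throw: [b1@5:R b5@6:L b3@7:R b4@8:L b2@9:R]
Beat 5 (R): throw ball1 h=5 -> lands@10:L; in-air after throw: [b5@6:L b3@7:R b4@8:L b2@9:R b1@10:L]
Beat 6 (L): throw ball5 h=8 -> lands@14:L; in-air after throw: [b3@7:R b4@8:L b2@9:R b1@10:L b5@14:L]
Beat 7 (R): throw ball3 h=5 -> lands@12:L; in-air after throw: [b4@8:L b2@9:R b1@10:L b3@12:L b5@14:L]
Beat 8 (L): throw ball4 h=5 -> lands@13:R; in-air after throw: [b2@9:R b1@10:L b3@12:L b4@13:R b5@14:L]
Beat 9 (R): throw ball2 h=2 -> lands@11:R; in-air after throw: [b1@10:L b2@11:R b3@12:L b4@13:R b5@14:L]
Beat 10 (L): throw ball1 h=5 -> lands@15:R; in-air after throw: [b2@11:R b3@12:L b4@13:R b5@14:L b1@15:R]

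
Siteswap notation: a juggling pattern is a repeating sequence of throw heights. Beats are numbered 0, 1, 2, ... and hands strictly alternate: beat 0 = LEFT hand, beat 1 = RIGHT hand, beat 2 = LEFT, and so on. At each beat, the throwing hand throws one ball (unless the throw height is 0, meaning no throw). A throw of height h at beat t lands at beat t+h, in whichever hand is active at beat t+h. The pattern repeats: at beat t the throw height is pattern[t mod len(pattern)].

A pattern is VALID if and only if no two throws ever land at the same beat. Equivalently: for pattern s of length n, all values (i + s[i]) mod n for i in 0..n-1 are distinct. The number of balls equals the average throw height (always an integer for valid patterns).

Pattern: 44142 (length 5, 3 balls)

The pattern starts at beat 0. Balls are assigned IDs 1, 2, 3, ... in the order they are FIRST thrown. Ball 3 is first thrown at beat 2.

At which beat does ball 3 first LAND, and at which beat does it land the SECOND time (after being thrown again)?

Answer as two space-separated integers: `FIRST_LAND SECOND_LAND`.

Answer: 3 7

Derivation:
Beat 0 (L): throw ball1 h=4 -> lands@4:L; in-air after throw: [b1@4:L]
Beat 1 (R): throw ball2 h=4 -> lands@5:R; in-air after throw: [b1@4:L b2@5:R]
Beat 2 (L): throw ball3 h=1 -> lands@3:R; in-air after throw: [b3@3:R b1@4:L b2@5:R]
Beat 3 (R): throw ball3 h=4 -> lands@7:R; in-air after throw: [b1@4:L b2@5:R b3@7:R]
Beat 4 (L): throw ball1 h=2 -> lands@6:L; in-air after throw: [b2@5:R b1@6:L b3@7:R]
Beat 5 (R): throw ball2 h=4 -> lands@9:R; in-air after throw: [b1@6:L b3@7:R b2@9:R]
Beat 6 (L): throw ball1 h=4 -> lands@10:L; in-air after throw: [b3@7:R b2@9:R b1@10:L]
Beat 7 (R): throw ball3 h=1 -> lands@8:L; in-air after throw: [b3@8:L b2@9:R b1@10:L]
Ball 3: thrown@2 h=1 -> first land @3; rethrown@3 h=4 -> second land @7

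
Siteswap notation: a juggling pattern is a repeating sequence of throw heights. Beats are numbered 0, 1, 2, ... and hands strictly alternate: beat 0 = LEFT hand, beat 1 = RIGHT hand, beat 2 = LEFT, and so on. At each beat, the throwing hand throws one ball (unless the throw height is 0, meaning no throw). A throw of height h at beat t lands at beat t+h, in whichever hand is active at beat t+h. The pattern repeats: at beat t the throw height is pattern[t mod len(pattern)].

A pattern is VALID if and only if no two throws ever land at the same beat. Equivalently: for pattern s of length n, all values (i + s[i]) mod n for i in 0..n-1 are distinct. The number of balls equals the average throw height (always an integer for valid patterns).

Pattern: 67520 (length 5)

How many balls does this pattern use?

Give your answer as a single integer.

Pattern = [6, 7, 5, 2, 0], length n = 5
  position 0: throw height = 6, running sum = 6
  position 1: throw height = 7, running sum = 13
  position 2: throw height = 5, running sum = 18
  position 3: throw height = 2, running sum = 20
  position 4: throw height = 0, running sum = 20
Total sum = 20; balls = sum / n = 20 / 5 = 4

Answer: 4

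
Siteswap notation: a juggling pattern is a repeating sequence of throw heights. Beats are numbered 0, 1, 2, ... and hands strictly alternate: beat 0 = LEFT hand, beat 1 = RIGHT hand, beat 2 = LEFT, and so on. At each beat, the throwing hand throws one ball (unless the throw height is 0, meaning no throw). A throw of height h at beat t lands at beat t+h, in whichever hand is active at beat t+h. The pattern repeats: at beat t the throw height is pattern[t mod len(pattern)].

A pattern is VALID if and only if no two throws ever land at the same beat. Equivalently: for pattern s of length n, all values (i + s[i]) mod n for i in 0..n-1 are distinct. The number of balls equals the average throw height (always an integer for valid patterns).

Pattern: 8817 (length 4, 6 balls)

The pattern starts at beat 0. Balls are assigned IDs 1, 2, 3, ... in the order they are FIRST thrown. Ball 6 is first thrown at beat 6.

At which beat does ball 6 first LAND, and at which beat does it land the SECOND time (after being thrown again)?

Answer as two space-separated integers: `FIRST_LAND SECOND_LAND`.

Beat 0 (L): throw ball1 h=8 -> lands@8:L; in-air after throw: [b1@8:L]
Beat 1 (R): throw ball2 h=8 -> lands@9:R; in-air after throw: [b1@8:L b2@9:R]
Beat 2 (L): throw ball3 h=1 -> lands@3:R; in-air after throw: [b3@3:R b1@8:L b2@9:R]
Beat 3 (R): throw ball3 h=7 -> lands@10:L; in-air after throw: [b1@8:L b2@9:R b3@10:L]
Beat 4 (L): throw ball4 h=8 -> lands@12:L; in-air after throw: [b1@8:L b2@9:R b3@10:L b4@12:L]
Beat 5 (R): throw ball5 h=8 -> lands@13:R; in-air after throw: [b1@8:L b2@9:R b3@10:L b4@12:L b5@13:R]
Beat 6 (L): throw ball6 h=1 -> lands@7:R; in-air after throw: [b6@7:R b1@8:L b2@9:R b3@10:L b4@12:L b5@13:R]
Beat 7 (R): throw ball6 h=7 -> lands@14:L; in-air after throw: [b1@8:L b2@9:R b3@10:L b4@12:L b5@13:R b6@14:L]
Beat 8 (L): throw ball1 h=8 -> lands@16:L; in-air after throw: [b2@9:R b3@10:L b4@12:L b5@13:R b6@14:L b1@16:L]
Beat 9 (R): throw ball2 h=8 -> lands@17:R; in-air after throw: [b3@10:L b4@12:L b5@13:R b6@14:L b1@16:L b2@17:R]
Beat 10 (L): throw ball3 h=1 -> lands@11:R; in-air after throw: [b3@11:R b4@12:L b5@13:R b6@14:L b1@16:L b2@17:R]
Beat 11 (R): throw ball3 h=7 -> lands@18:L; in-air after throw: [b4@12:L b5@13:R b6@14:L b1@16:L b2@17:R b3@18:L]
Beat 12 (L): throw ball4 h=8 -> lands@20:L; in-air after throw: [b5@13:R b6@14:L b1@16:L b2@17:R b3@18:L b4@20:L]
Beat 13 (R): throw ball5 h=8 -> lands@21:R; in-air after throw: [b6@14:L b1@16:L b2@17:R b3@18:L b4@20:L b5@21:R]
Beat 14 (L): throw ball6 h=1 -> lands@15:R; in-air after throw: [b6@15:R b1@16:L b2@17:R b3@18:L b4@20:L b5@21:R]
Ball 6: thrown@6 h=1 -> first land @7; rethrown@7 h=7 -> second land @14

Answer: 7 14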